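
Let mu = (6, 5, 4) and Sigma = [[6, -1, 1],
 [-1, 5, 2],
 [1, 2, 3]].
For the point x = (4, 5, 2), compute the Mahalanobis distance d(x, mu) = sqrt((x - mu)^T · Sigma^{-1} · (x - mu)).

Step 1 — centre the observation: (x - mu) = (-2, 0, -2).

Step 2 — invert Sigma (cofactor / det for 3×3, or solve directly):
  Sigma^{-1} = [[0.2037, 0.0926, -0.1296],
 [0.0926, 0.3148, -0.2407],
 [-0.1296, -0.2407, 0.537]].

Step 3 — form the quadratic (x - mu)^T · Sigma^{-1} · (x - mu):
  Sigma^{-1} · (x - mu) = (-0.1481, 0.2963, -0.8148).
  (x - mu)^T · [Sigma^{-1} · (x - mu)] = (-2)·(-0.1481) + (0)·(0.2963) + (-2)·(-0.8148) = 1.9259.

Step 4 — take square root: d = √(1.9259) ≈ 1.3878.

d(x, mu) = √(1.9259) ≈ 1.3878


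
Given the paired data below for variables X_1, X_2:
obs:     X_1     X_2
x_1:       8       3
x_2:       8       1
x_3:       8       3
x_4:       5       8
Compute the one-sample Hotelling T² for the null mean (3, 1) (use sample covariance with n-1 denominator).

Step 1 — sample mean vector:
  mean(X_1) = (8 + 8 + 8 + 5) / 4 = 29/4 = 7.25
  mean(X_2) = (3 + 1 + 3 + 8) / 4 = 15/4 = 3.75
  x̄ = (7.25, 3.75),  deviation x̄ - mu_0 = (7.25, 3.75) - (3, 1) = (4.25, 2.75).

Step 2 — sample covariance matrix, S[i,j] = (1/(n-1)) · Σ_k (x_{k,i} - mean_i) · (x_{k,j} - mean_j), divisor n-1 = 3:
  S[X_1,X_1] = ((0.75)·(0.75) + (0.75)·(0.75) + (0.75)·(0.75) + (-2.25)·(-2.25)) / 3 = 6.75/3 = 2.25
  S[X_1,X_2] = ((0.75)·(-0.75) + (0.75)·(-2.75) + (0.75)·(-0.75) + (-2.25)·(4.25)) / 3 = -12.75/3 = -4.25
  S[X_2,X_2] = ((-0.75)·(-0.75) + (-2.75)·(-2.75) + (-0.75)·(-0.75) + (4.25)·(4.25)) / 3 = 26.75/3 = 8.9167
  S = [[2.25, -4.25],
 [-4.25, 8.9167]].

Step 3 — invert S. det(S) = 2.25·8.9167 - (-4.25)² = 2.
  S^{-1} = (1/det) · [[d, -b], [-b, a]] = [[4.4583, 2.125],
 [2.125, 1.125]].

Step 4 — quadratic form (x̄ - mu_0)^T · S^{-1} · (x̄ - mu_0):
  S^{-1} · (x̄ - mu_0) = (24.7917, 12.125),
  (x̄ - mu_0)^T · [...] = (4.25)·(24.7917) + (2.75)·(12.125) = 138.7083.

Step 5 — scale by n: T² = 4 · 138.7083 = 554.8333.

T² ≈ 554.8333


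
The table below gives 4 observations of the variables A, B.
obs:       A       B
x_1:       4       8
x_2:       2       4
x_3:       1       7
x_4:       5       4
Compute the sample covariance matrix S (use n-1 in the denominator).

Step 1 — column means:
  mean(A) = (4 + 2 + 1 + 5) / 4 = 12/4 = 3
  mean(B) = (8 + 4 + 7 + 4) / 4 = 23/4 = 5.75

Step 2 — sample covariance S[i,j] = (1/(n-1)) · Σ_k (x_{k,i} - mean_i) · (x_{k,j} - mean_j), with n-1 = 3.
  S[A,A] = ((1)·(1) + (-1)·(-1) + (-2)·(-2) + (2)·(2)) / 3 = 10/3 = 3.3333
  S[A,B] = ((1)·(2.25) + (-1)·(-1.75) + (-2)·(1.25) + (2)·(-1.75)) / 3 = -2/3 = -0.6667
  S[B,B] = ((2.25)·(2.25) + (-1.75)·(-1.75) + (1.25)·(1.25) + (-1.75)·(-1.75)) / 3 = 12.75/3 = 4.25

S is symmetric (S[j,i] = S[i,j]). Assembling:

S = [[3.3333, -0.6667],
 [-0.6667, 4.25]]


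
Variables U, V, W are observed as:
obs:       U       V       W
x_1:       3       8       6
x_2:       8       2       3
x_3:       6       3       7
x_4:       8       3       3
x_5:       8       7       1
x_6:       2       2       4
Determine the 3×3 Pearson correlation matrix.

Step 1 — column means:
  mean(U) = (3 + 8 + 6 + 8 + 8 + 2) / 6 = 35/6 = 5.8333
  mean(V) = (8 + 2 + 3 + 3 + 7 + 2) / 6 = 25/6 = 4.1667
  mean(W) = (6 + 3 + 7 + 3 + 1 + 4) / 6 = 24/6 = 4

Step 2 — sample variances and covariances s[i,j] = (1/(n-1)) · Σ_k (x_{k,i} - mean_i) · (x_{k,j} - mean_j), with n-1 = 5:
  s[U,U] = ((-2.8333)·(-2.8333) + (2.1667)·(2.1667) + (0.1667)·(0.1667) + (2.1667)·(2.1667) + (2.1667)·(2.1667) + (-3.8333)·(-3.8333)) / 5 = 36.8333/5 = 7.3667
  s[U,V] = ((-2.8333)·(3.8333) + (2.1667)·(-2.1667) + (0.1667)·(-1.1667) + (2.1667)·(-1.1667) + (2.1667)·(2.8333) + (-3.8333)·(-2.1667)) / 5 = -3.8333/5 = -0.7667
  s[U,W] = ((-2.8333)·(2) + (2.1667)·(-1) + (0.1667)·(3) + (2.1667)·(-1) + (2.1667)·(-3) + (-3.8333)·(0)) / 5 = -16/5 = -3.2
  s[V,V] = ((3.8333)·(3.8333) + (-2.1667)·(-2.1667) + (-1.1667)·(-1.1667) + (-1.1667)·(-1.1667) + (2.8333)·(2.8333) + (-2.1667)·(-2.1667)) / 5 = 34.8333/5 = 6.9667
  s[V,W] = ((3.8333)·(2) + (-2.1667)·(-1) + (-1.1667)·(3) + (-1.1667)·(-1) + (2.8333)·(-3) + (-2.1667)·(0)) / 5 = -1/5 = -0.2
  s[W,W] = ((2)·(2) + (-1)·(-1) + (3)·(3) + (-1)·(-1) + (-3)·(-3) + (0)·(0)) / 5 = 24/5 = 4.8
  Sample standard deviations s_i = √(s[i,i]):
  s(U) = √(7.3667) = 2.7142
  s(V) = √(6.9667) = 2.6394
  s(W) = √(4.8) = 2.1909

Step 3 — r_{ij} = s_{ij} / (s_i · s_j):
  r[U,U] = 1 (diagonal).
  r[U,V] = -0.7667 / (2.7142 · 2.6394) = -0.7667 / 7.1639 = -0.107
  r[U,W] = -3.2 / (2.7142 · 2.1909) = -3.2 / 5.9464 = -0.5381
  r[V,V] = 1 (diagonal).
  r[V,W] = -0.2 / (2.6394 · 2.1909) = -0.2 / 5.7827 = -0.0346
  r[W,W] = 1 (diagonal).

R is symmetric with unit diagonal. Assembling:

R = [[1, -0.107, -0.5381],
 [-0.107, 1, -0.0346],
 [-0.5381, -0.0346, 1]]


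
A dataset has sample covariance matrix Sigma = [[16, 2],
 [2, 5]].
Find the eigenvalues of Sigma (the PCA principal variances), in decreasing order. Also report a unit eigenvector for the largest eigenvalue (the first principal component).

Step 1 — characteristic polynomial of 2×2 Sigma:
  det(Sigma - λI) = λ² - trace · λ + det = 0.
  trace = 16 + 5 = 21, det = 16·5 - (2)² = 76.
Step 2 — discriminant:
  Δ = trace² - 4·det = 441 - 304 = 137.
Step 3 — eigenvalues:
  λ = (trace ± √Δ)/2 = (21 ± 11.7047)/2,
  λ_1 = 16.3523,  λ_2 = 4.6477.

Step 4 — unit eigenvector for λ_1: solve (Sigma - λ_1 I)v = 0. First row:
  (16 - 16.3523)·v_x + (2)·v_y = 0, i.e. (-0.3523)·v_x + (2)·v_y = 0,
  so v ∝ (b, λ_1 - a) = (2, 0.3523) = u.
  ||u|| = √((2)² + (0.3523)²) = √(4.1242) ≈ 2.0308,
  v_1 = u/||u|| ≈ (0.9848, 0.1735) (||v_1|| = 1).

λ_1 = 16.3523,  λ_2 = 4.6477;  v_1 ≈ (0.9848, 0.1735)


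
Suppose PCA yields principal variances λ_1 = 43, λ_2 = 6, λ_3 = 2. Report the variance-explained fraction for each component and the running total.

Step 1 — total variance = trace(Sigma) = Σ λ_i = 43 + 6 + 2 = 51.

Step 2 — fraction explained by component i = λ_i / Σ λ:
  PC1: 43/51 = 0.8431
  PC2: 6/51 = 0.1176
  PC3: 2/51 = 0.0392

Step 3 — cumulative fraction after k components = (λ_1 + ... + λ_k) / Σ λ:
  k = 1: 43/51 = 0.8431
  k = 2: (43 + 6)/51 = 49/51 = 0.9608
  k = 3: (43 + 6 + 2)/51 = 51/51 = 1

Summary (fraction, with percent):

explained: PC1 0.8431 (84.31%), PC2 0.1176 (11.76%), PC3 0.0392 (3.92%);  cumulative: 0.8431, 0.9608, 1


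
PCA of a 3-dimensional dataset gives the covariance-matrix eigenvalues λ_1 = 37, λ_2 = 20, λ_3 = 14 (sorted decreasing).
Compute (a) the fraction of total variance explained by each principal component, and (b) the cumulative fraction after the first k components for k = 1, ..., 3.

Step 1 — total variance = trace(Sigma) = Σ λ_i = 37 + 20 + 14 = 71.

Step 2 — fraction explained by component i = λ_i / Σ λ:
  PC1: 37/71 = 0.5211
  PC2: 20/71 = 0.2817
  PC3: 14/71 = 0.1972

Step 3 — cumulative fraction after k components = (λ_1 + ... + λ_k) / Σ λ:
  k = 1: 37/71 = 0.5211
  k = 2: (37 + 20)/71 = 57/71 = 0.8028
  k = 3: (37 + 20 + 14)/71 = 71/71 = 1

Summary (fraction, with percent):

explained: PC1 0.5211 (52.11%), PC2 0.2817 (28.17%), PC3 0.1972 (19.72%);  cumulative: 0.5211, 0.8028, 1


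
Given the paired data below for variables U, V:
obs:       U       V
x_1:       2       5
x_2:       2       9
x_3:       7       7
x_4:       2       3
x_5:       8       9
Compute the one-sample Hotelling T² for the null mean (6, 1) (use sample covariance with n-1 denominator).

Step 1 — sample mean vector:
  mean(U) = (2 + 2 + 7 + 2 + 8) / 5 = 21/5 = 4.2
  mean(V) = (5 + 9 + 7 + 3 + 9) / 5 = 33/5 = 6.6
  x̄ = (4.2, 6.6),  deviation x̄ - mu_0 = (4.2, 6.6) - (6, 1) = (-1.8, 5.6).

Step 2 — sample covariance matrix, S[i,j] = (1/(n-1)) · Σ_k (x_{k,i} - mean_i) · (x_{k,j} - mean_j), divisor n-1 = 4:
  S[U,U] = ((-2.2)·(-2.2) + (-2.2)·(-2.2) + (2.8)·(2.8) + (-2.2)·(-2.2) + (3.8)·(3.8)) / 4 = 36.8/4 = 9.2
  S[U,V] = ((-2.2)·(-1.6) + (-2.2)·(2.4) + (2.8)·(0.4) + (-2.2)·(-3.6) + (3.8)·(2.4)) / 4 = 16.4/4 = 4.1
  S[V,V] = ((-1.6)·(-1.6) + (2.4)·(2.4) + (0.4)·(0.4) + (-3.6)·(-3.6) + (2.4)·(2.4)) / 4 = 27.2/4 = 6.8
  S = [[9.2, 4.1],
 [4.1, 6.8]].

Step 3 — invert S. det(S) = 9.2·6.8 - (4.1)² = 45.75.
  S^{-1} = (1/det) · [[d, -b], [-b, a]] = [[0.1486, -0.0896],
 [-0.0896, 0.2011]].

Step 4 — quadratic form (x̄ - mu_0)^T · S^{-1} · (x̄ - mu_0):
  S^{-1} · (x̄ - mu_0) = (-0.7694, 1.2874),
  (x̄ - mu_0)^T · [...] = (-1.8)·(-0.7694) + (5.6)·(1.2874) = 8.5945.

Step 5 — scale by n: T² = 5 · 8.5945 = 42.9727.

T² ≈ 42.9727


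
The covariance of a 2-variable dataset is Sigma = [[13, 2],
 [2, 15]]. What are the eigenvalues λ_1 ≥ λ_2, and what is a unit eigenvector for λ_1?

Step 1 — characteristic polynomial of 2×2 Sigma:
  det(Sigma - λI) = λ² - trace · λ + det = 0.
  trace = 13 + 15 = 28, det = 13·15 - (2)² = 191.
Step 2 — discriminant:
  Δ = trace² - 4·det = 784 - 764 = 20.
Step 3 — eigenvalues:
  λ = (trace ± √Δ)/2 = (28 ± 4.4721)/2,
  λ_1 = 16.2361,  λ_2 = 11.7639.

Step 4 — unit eigenvector for λ_1: solve (Sigma - λ_1 I)v = 0. First row:
  (13 - 16.2361)·v_x + (2)·v_y = 0, i.e. (-3.2361)·v_x + (2)·v_y = 0,
  so v ∝ (b, λ_1 - a) = (2, 3.2361) = u.
  ||u|| = √((2)² + (3.2361)²) = √(14.4721) ≈ 3.8042,
  v_1 = u/||u|| ≈ (0.5257, 0.8507) (||v_1|| = 1).

λ_1 = 16.2361,  λ_2 = 11.7639;  v_1 ≈ (0.5257, 0.8507)


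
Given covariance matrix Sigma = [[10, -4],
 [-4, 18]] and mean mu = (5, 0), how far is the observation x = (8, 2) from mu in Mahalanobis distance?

Step 1 — centre the observation: (x - mu) = (3, 2).

Step 2 — invert Sigma. det(Sigma) = 10·18 - (-4)² = 164.
  Sigma^{-1} = (1/det) · [[d, -b], [-b, a]] = [[0.1098, 0.0244],
 [0.0244, 0.061]].

Step 3 — form the quadratic (x - mu)^T · Sigma^{-1} · (x - mu):
  Sigma^{-1} · (x - mu) = (0.378, 0.1951).
  (x - mu)^T · [Sigma^{-1} · (x - mu)] = (3)·(0.378) + (2)·(0.1951) = 1.5244.

Step 4 — take square root: d = √(1.5244) ≈ 1.2347.

d(x, mu) = √(1.5244) ≈ 1.2347


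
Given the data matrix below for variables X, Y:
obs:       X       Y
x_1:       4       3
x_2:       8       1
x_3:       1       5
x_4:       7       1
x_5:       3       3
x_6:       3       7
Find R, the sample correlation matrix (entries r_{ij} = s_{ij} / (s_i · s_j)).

Step 1 — column means:
  mean(X) = (4 + 8 + 1 + 7 + 3 + 3) / 6 = 26/6 = 4.3333
  mean(Y) = (3 + 1 + 5 + 1 + 3 + 7) / 6 = 20/6 = 3.3333

Step 2 — sample variances and covariances s[i,j] = (1/(n-1)) · Σ_k (x_{k,i} - mean_i) · (x_{k,j} - mean_j), with n-1 = 5:
  s[X,X] = ((-0.3333)·(-0.3333) + (3.6667)·(3.6667) + (-3.3333)·(-3.3333) + (2.6667)·(2.6667) + (-1.3333)·(-1.3333) + (-1.3333)·(-1.3333)) / 5 = 35.3333/5 = 7.0667
  s[X,Y] = ((-0.3333)·(-0.3333) + (3.6667)·(-2.3333) + (-3.3333)·(1.6667) + (2.6667)·(-2.3333) + (-1.3333)·(-0.3333) + (-1.3333)·(3.6667)) / 5 = -24.6667/5 = -4.9333
  s[Y,Y] = ((-0.3333)·(-0.3333) + (-2.3333)·(-2.3333) + (1.6667)·(1.6667) + (-2.3333)·(-2.3333) + (-0.3333)·(-0.3333) + (3.6667)·(3.6667)) / 5 = 27.3333/5 = 5.4667
  Sample standard deviations s_i = √(s[i,i]):
  s(X) = √(7.0667) = 2.6583
  s(Y) = √(5.4667) = 2.3381

Step 3 — r_{ij} = s_{ij} / (s_i · s_j):
  r[X,X] = 1 (diagonal).
  r[X,Y] = -4.9333 / (2.6583 · 2.3381) = -4.9333 / 6.2154 = -0.7937
  r[Y,Y] = 1 (diagonal).

R is symmetric with unit diagonal. Assembling:

R = [[1, -0.7937],
 [-0.7937, 1]]


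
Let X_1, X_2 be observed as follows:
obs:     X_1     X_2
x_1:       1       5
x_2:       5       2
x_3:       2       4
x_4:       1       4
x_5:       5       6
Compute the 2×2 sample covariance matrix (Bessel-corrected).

Step 1 — column means:
  mean(X_1) = (1 + 5 + 2 + 1 + 5) / 5 = 14/5 = 2.8
  mean(X_2) = (5 + 2 + 4 + 4 + 6) / 5 = 21/5 = 4.2

Step 2 — sample covariance S[i,j] = (1/(n-1)) · Σ_k (x_{k,i} - mean_i) · (x_{k,j} - mean_j), with n-1 = 4.
  S[X_1,X_1] = ((-1.8)·(-1.8) + (2.2)·(2.2) + (-0.8)·(-0.8) + (-1.8)·(-1.8) + (2.2)·(2.2)) / 4 = 16.8/4 = 4.2
  S[X_1,X_2] = ((-1.8)·(0.8) + (2.2)·(-2.2) + (-0.8)·(-0.2) + (-1.8)·(-0.2) + (2.2)·(1.8)) / 4 = -1.8/4 = -0.45
  S[X_2,X_2] = ((0.8)·(0.8) + (-2.2)·(-2.2) + (-0.2)·(-0.2) + (-0.2)·(-0.2) + (1.8)·(1.8)) / 4 = 8.8/4 = 2.2

S is symmetric (S[j,i] = S[i,j]). Assembling:

S = [[4.2, -0.45],
 [-0.45, 2.2]]


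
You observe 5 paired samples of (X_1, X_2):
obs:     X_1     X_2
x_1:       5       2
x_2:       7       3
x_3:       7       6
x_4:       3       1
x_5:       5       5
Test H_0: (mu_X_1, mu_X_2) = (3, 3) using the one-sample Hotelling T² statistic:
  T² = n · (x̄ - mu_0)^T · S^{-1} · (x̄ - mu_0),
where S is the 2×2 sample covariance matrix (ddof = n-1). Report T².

Step 1 — sample mean vector:
  mean(X_1) = (5 + 7 + 7 + 3 + 5) / 5 = 27/5 = 5.4
  mean(X_2) = (2 + 3 + 6 + 1 + 5) / 5 = 17/5 = 3.4
  x̄ = (5.4, 3.4),  deviation x̄ - mu_0 = (5.4, 3.4) - (3, 3) = (2.4, 0.4).

Step 2 — sample covariance matrix, S[i,j] = (1/(n-1)) · Σ_k (x_{k,i} - mean_i) · (x_{k,j} - mean_j), divisor n-1 = 4:
  S[X_1,X_1] = ((-0.4)·(-0.4) + (1.6)·(1.6) + (1.6)·(1.6) + (-2.4)·(-2.4) + (-0.4)·(-0.4)) / 4 = 11.2/4 = 2.8
  S[X_1,X_2] = ((-0.4)·(-1.4) + (1.6)·(-0.4) + (1.6)·(2.6) + (-2.4)·(-2.4) + (-0.4)·(1.6)) / 4 = 9.2/4 = 2.3
  S[X_2,X_2] = ((-1.4)·(-1.4) + (-0.4)·(-0.4) + (2.6)·(2.6) + (-2.4)·(-2.4) + (1.6)·(1.6)) / 4 = 17.2/4 = 4.3
  S = [[2.8, 2.3],
 [2.3, 4.3]].

Step 3 — invert S. det(S) = 2.8·4.3 - (2.3)² = 6.75.
  S^{-1} = (1/det) · [[d, -b], [-b, a]] = [[0.637, -0.3407],
 [-0.3407, 0.4148]].

Step 4 — quadratic form (x̄ - mu_0)^T · S^{-1} · (x̄ - mu_0):
  S^{-1} · (x̄ - mu_0) = (1.3926, -0.6519),
  (x̄ - mu_0)^T · [...] = (2.4)·(1.3926) + (0.4)·(-0.6519) = 3.0815.

Step 5 — scale by n: T² = 5 · 3.0815 = 15.4074.

T² ≈ 15.4074


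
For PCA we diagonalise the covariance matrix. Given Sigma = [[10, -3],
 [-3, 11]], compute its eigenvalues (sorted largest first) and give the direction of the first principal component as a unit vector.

Step 1 — characteristic polynomial of 2×2 Sigma:
  det(Sigma - λI) = λ² - trace · λ + det = 0.
  trace = 10 + 11 = 21, det = 10·11 - (-3)² = 101.
Step 2 — discriminant:
  Δ = trace² - 4·det = 441 - 404 = 37.
Step 3 — eigenvalues:
  λ = (trace ± √Δ)/2 = (21 ± 6.0828)/2,
  λ_1 = 13.5414,  λ_2 = 7.4586.

Step 4 — unit eigenvector for λ_1: solve (Sigma - λ_1 I)v = 0. First row:
  (10 - 13.5414)·v_x + (-3)·v_y = 0, i.e. (-3.5414)·v_x + (-3)·v_y = 0,
  so v ∝ (b, λ_1 - a) = (-3, 3.5414); multiply by -1 so the first entry is positive: u = (3, -3.5414).
  ||u|| = √((3)² + (-3.5414)²) = √(21.5414) ≈ 4.6413,
  v_1 = u/||u|| ≈ (0.6464, -0.763) (||v_1|| = 1).

λ_1 = 13.5414,  λ_2 = 7.4586;  v_1 ≈ (0.6464, -0.763)


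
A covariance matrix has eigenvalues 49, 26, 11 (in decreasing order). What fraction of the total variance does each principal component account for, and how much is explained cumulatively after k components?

Step 1 — total variance = trace(Sigma) = Σ λ_i = 49 + 26 + 11 = 86.

Step 2 — fraction explained by component i = λ_i / Σ λ:
  PC1: 49/86 = 0.5698
  PC2: 26/86 = 0.3023
  PC3: 11/86 = 0.1279

Step 3 — cumulative fraction after k components = (λ_1 + ... + λ_k) / Σ λ:
  k = 1: 49/86 = 0.5698
  k = 2: (49 + 26)/86 = 75/86 = 0.8721
  k = 3: (49 + 26 + 11)/86 = 86/86 = 1

Summary (fraction, with percent):

explained: PC1 0.5698 (56.98%), PC2 0.3023 (30.23%), PC3 0.1279 (12.79%);  cumulative: 0.5698, 0.8721, 1


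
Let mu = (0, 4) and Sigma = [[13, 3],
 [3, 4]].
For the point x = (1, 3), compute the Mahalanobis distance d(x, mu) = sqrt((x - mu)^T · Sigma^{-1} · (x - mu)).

Step 1 — centre the observation: (x - mu) = (1, -1).

Step 2 — invert Sigma. det(Sigma) = 13·4 - (3)² = 43.
  Sigma^{-1} = (1/det) · [[d, -b], [-b, a]] = [[0.093, -0.0698],
 [-0.0698, 0.3023]].

Step 3 — form the quadratic (x - mu)^T · Sigma^{-1} · (x - mu):
  Sigma^{-1} · (x - mu) = (0.1628, -0.3721).
  (x - mu)^T · [Sigma^{-1} · (x - mu)] = (1)·(0.1628) + (-1)·(-0.3721) = 0.5349.

Step 4 — take square root: d = √(0.5349) ≈ 0.7314.

d(x, mu) = √(0.5349) ≈ 0.7314


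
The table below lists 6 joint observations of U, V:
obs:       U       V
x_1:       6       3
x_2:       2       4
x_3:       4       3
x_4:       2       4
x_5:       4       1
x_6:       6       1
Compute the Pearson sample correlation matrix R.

Step 1 — column means:
  mean(U) = (6 + 2 + 4 + 2 + 4 + 6) / 6 = 24/6 = 4
  mean(V) = (3 + 4 + 3 + 4 + 1 + 1) / 6 = 16/6 = 2.6667

Step 2 — sample variances and covariances s[i,j] = (1/(n-1)) · Σ_k (x_{k,i} - mean_i) · (x_{k,j} - mean_j), with n-1 = 5:
  s[U,U] = ((2)·(2) + (-2)·(-2) + (0)·(0) + (-2)·(-2) + (0)·(0) + (2)·(2)) / 5 = 16/5 = 3.2
  s[U,V] = ((2)·(0.3333) + (-2)·(1.3333) + (0)·(0.3333) + (-2)·(1.3333) + (0)·(-1.6667) + (2)·(-1.6667)) / 5 = -8/5 = -1.6
  s[V,V] = ((0.3333)·(0.3333) + (1.3333)·(1.3333) + (0.3333)·(0.3333) + (1.3333)·(1.3333) + (-1.6667)·(-1.6667) + (-1.6667)·(-1.6667)) / 5 = 9.3333/5 = 1.8667
  Sample standard deviations s_i = √(s[i,i]):
  s(U) = √(3.2) = 1.7889
  s(V) = √(1.8667) = 1.3663

Step 3 — r_{ij} = s_{ij} / (s_i · s_j):
  r[U,U] = 1 (diagonal).
  r[U,V] = -1.6 / (1.7889 · 1.3663) = -1.6 / 2.444 = -0.6547
  r[V,V] = 1 (diagonal).

R is symmetric with unit diagonal. Assembling:

R = [[1, -0.6547],
 [-0.6547, 1]]


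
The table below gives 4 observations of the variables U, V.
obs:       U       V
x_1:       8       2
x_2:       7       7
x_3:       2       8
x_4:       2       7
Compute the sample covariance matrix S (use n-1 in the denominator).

Step 1 — column means:
  mean(U) = (8 + 7 + 2 + 2) / 4 = 19/4 = 4.75
  mean(V) = (2 + 7 + 8 + 7) / 4 = 24/4 = 6

Step 2 — sample covariance S[i,j] = (1/(n-1)) · Σ_k (x_{k,i} - mean_i) · (x_{k,j} - mean_j), with n-1 = 3.
  S[U,U] = ((3.25)·(3.25) + (2.25)·(2.25) + (-2.75)·(-2.75) + (-2.75)·(-2.75)) / 3 = 30.75/3 = 10.25
  S[U,V] = ((3.25)·(-4) + (2.25)·(1) + (-2.75)·(2) + (-2.75)·(1)) / 3 = -19/3 = -6.3333
  S[V,V] = ((-4)·(-4) + (1)·(1) + (2)·(2) + (1)·(1)) / 3 = 22/3 = 7.3333

S is symmetric (S[j,i] = S[i,j]). Assembling:

S = [[10.25, -6.3333],
 [-6.3333, 7.3333]]


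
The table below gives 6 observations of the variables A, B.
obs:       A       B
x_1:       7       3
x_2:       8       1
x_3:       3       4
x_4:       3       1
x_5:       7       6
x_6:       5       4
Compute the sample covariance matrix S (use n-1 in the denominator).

Step 1 — column means:
  mean(A) = (7 + 8 + 3 + 3 + 7 + 5) / 6 = 33/6 = 5.5
  mean(B) = (3 + 1 + 4 + 1 + 6 + 4) / 6 = 19/6 = 3.1667

Step 2 — sample covariance S[i,j] = (1/(n-1)) · Σ_k (x_{k,i} - mean_i) · (x_{k,j} - mean_j), with n-1 = 5.
  S[A,A] = ((1.5)·(1.5) + (2.5)·(2.5) + (-2.5)·(-2.5) + (-2.5)·(-2.5) + (1.5)·(1.5) + (-0.5)·(-0.5)) / 5 = 23.5/5 = 4.7
  S[A,B] = ((1.5)·(-0.1667) + (2.5)·(-2.1667) + (-2.5)·(0.8333) + (-2.5)·(-2.1667) + (1.5)·(2.8333) + (-0.5)·(0.8333)) / 5 = 1.5/5 = 0.3
  S[B,B] = ((-0.1667)·(-0.1667) + (-2.1667)·(-2.1667) + (0.8333)·(0.8333) + (-2.1667)·(-2.1667) + (2.8333)·(2.8333) + (0.8333)·(0.8333)) / 5 = 18.8333/5 = 3.7667

S is symmetric (S[j,i] = S[i,j]). Assembling:

S = [[4.7, 0.3],
 [0.3, 3.7667]]


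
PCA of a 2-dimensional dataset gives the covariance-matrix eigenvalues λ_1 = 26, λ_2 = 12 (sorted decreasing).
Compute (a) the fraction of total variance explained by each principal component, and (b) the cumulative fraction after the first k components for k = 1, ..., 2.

Step 1 — total variance = trace(Sigma) = Σ λ_i = 26 + 12 = 38.

Step 2 — fraction explained by component i = λ_i / Σ λ:
  PC1: 26/38 = 0.6842
  PC2: 12/38 = 0.3158

Step 3 — cumulative fraction after k components = (λ_1 + ... + λ_k) / Σ λ:
  k = 1: 26/38 = 0.6842
  k = 2: (26 + 12)/38 = 38/38 = 1

Summary (fraction, with percent):

explained: PC1 0.6842 (68.42%), PC2 0.3158 (31.58%);  cumulative: 0.6842, 1


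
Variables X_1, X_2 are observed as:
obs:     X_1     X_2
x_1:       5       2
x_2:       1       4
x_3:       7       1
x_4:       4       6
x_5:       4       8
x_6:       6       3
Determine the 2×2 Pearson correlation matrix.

Step 1 — column means:
  mean(X_1) = (5 + 1 + 7 + 4 + 4 + 6) / 6 = 27/6 = 4.5
  mean(X_2) = (2 + 4 + 1 + 6 + 8 + 3) / 6 = 24/6 = 4

Step 2 — sample variances and covariances s[i,j] = (1/(n-1)) · Σ_k (x_{k,i} - mean_i) · (x_{k,j} - mean_j), with n-1 = 5:
  s[X_1,X_1] = ((0.5)·(0.5) + (-3.5)·(-3.5) + (2.5)·(2.5) + (-0.5)·(-0.5) + (-0.5)·(-0.5) + (1.5)·(1.5)) / 5 = 21.5/5 = 4.3
  s[X_1,X_2] = ((0.5)·(-2) + (-3.5)·(0) + (2.5)·(-3) + (-0.5)·(2) + (-0.5)·(4) + (1.5)·(-1)) / 5 = -13/5 = -2.6
  s[X_2,X_2] = ((-2)·(-2) + (0)·(0) + (-3)·(-3) + (2)·(2) + (4)·(4) + (-1)·(-1)) / 5 = 34/5 = 6.8
  Sample standard deviations s_i = √(s[i,i]):
  s(X_1) = √(4.3) = 2.0736
  s(X_2) = √(6.8) = 2.6077

Step 3 — r_{ij} = s_{ij} / (s_i · s_j):
  r[X_1,X_1] = 1 (diagonal).
  r[X_1,X_2] = -2.6 / (2.0736 · 2.6077) = -2.6 / 5.4074 = -0.4808
  r[X_2,X_2] = 1 (diagonal).

R is symmetric with unit diagonal. Assembling:

R = [[1, -0.4808],
 [-0.4808, 1]]


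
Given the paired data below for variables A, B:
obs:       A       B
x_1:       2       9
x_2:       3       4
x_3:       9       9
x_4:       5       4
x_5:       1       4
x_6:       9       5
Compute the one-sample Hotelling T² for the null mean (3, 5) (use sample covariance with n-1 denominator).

Step 1 — sample mean vector:
  mean(A) = (2 + 3 + 9 + 5 + 1 + 9) / 6 = 29/6 = 4.8333
  mean(B) = (9 + 4 + 9 + 4 + 4 + 5) / 6 = 35/6 = 5.8333
  x̄ = (4.8333, 5.8333),  deviation x̄ - mu_0 = (4.8333, 5.8333) - (3, 5) = (1.8333, 0.8333).

Step 2 — sample covariance matrix, S[i,j] = (1/(n-1)) · Σ_k (x_{k,i} - mean_i) · (x_{k,j} - mean_j), divisor n-1 = 5:
  S[A,A] = ((-2.8333)·(-2.8333) + (-1.8333)·(-1.8333) + (4.1667)·(4.1667) + (0.1667)·(0.1667) + (-3.8333)·(-3.8333) + (4.1667)·(4.1667)) / 5 = 60.8333/5 = 12.1667
  S[A,B] = ((-2.8333)·(3.1667) + (-1.8333)·(-1.8333) + (4.1667)·(3.1667) + (0.1667)·(-1.8333) + (-3.8333)·(-1.8333) + (4.1667)·(-0.8333)) / 5 = 10.8333/5 = 2.1667
  S[B,B] = ((3.1667)·(3.1667) + (-1.8333)·(-1.8333) + (3.1667)·(3.1667) + (-1.8333)·(-1.8333) + (-1.8333)·(-1.8333) + (-0.8333)·(-0.8333)) / 5 = 30.8333/5 = 6.1667
  S = [[12.1667, 2.1667],
 [2.1667, 6.1667]].

Step 3 — invert S. det(S) = 12.1667·6.1667 - (2.1667)² = 70.3333.
  S^{-1} = (1/det) · [[d, -b], [-b, a]] = [[0.0877, -0.0308],
 [-0.0308, 0.173]].

Step 4 — quadratic form (x̄ - mu_0)^T · S^{-1} · (x̄ - mu_0):
  S^{-1} · (x̄ - mu_0) = (0.1351, 0.0877),
  (x̄ - mu_0)^T · [...] = (1.8333)·(0.1351) + (0.8333)·(0.0877) = 0.3207.

Step 5 — scale by n: T² = 6 · 0.3207 = 1.9242.

T² ≈ 1.9242


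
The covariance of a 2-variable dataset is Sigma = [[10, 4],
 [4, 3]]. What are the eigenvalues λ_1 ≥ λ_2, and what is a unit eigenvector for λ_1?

Step 1 — characteristic polynomial of 2×2 Sigma:
  det(Sigma - λI) = λ² - trace · λ + det = 0.
  trace = 10 + 3 = 13, det = 10·3 - (4)² = 14.
Step 2 — discriminant:
  Δ = trace² - 4·det = 169 - 56 = 113.
Step 3 — eigenvalues:
  λ = (trace ± √Δ)/2 = (13 ± 10.6301)/2,
  λ_1 = 11.8151,  λ_2 = 1.1849.

Step 4 — unit eigenvector for λ_1: solve (Sigma - λ_1 I)v = 0. First row:
  (10 - 11.8151)·v_x + (4)·v_y = 0, i.e. (-1.8151)·v_x + (4)·v_y = 0,
  so v ∝ (b, λ_1 - a) = (4, 1.8151) = u.
  ||u|| = √((4)² + (1.8151)²) = √(19.2945) ≈ 4.3925,
  v_1 = u/||u|| ≈ (0.9106, 0.4132) (||v_1|| = 1).

λ_1 = 11.8151,  λ_2 = 1.1849;  v_1 ≈ (0.9106, 0.4132)


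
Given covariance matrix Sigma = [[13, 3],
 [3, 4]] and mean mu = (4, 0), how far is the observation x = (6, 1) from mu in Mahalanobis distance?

Step 1 — centre the observation: (x - mu) = (2, 1).

Step 2 — invert Sigma. det(Sigma) = 13·4 - (3)² = 43.
  Sigma^{-1} = (1/det) · [[d, -b], [-b, a]] = [[0.093, -0.0698],
 [-0.0698, 0.3023]].

Step 3 — form the quadratic (x - mu)^T · Sigma^{-1} · (x - mu):
  Sigma^{-1} · (x - mu) = (0.1163, 0.1628).
  (x - mu)^T · [Sigma^{-1} · (x - mu)] = (2)·(0.1163) + (1)·(0.1628) = 0.3953.

Step 4 — take square root: d = √(0.3953) ≈ 0.6288.

d(x, mu) = √(0.3953) ≈ 0.6288


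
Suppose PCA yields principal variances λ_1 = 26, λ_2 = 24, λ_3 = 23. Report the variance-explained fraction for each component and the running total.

Step 1 — total variance = trace(Sigma) = Σ λ_i = 26 + 24 + 23 = 73.

Step 2 — fraction explained by component i = λ_i / Σ λ:
  PC1: 26/73 = 0.3562
  PC2: 24/73 = 0.3288
  PC3: 23/73 = 0.3151

Step 3 — cumulative fraction after k components = (λ_1 + ... + λ_k) / Σ λ:
  k = 1: 26/73 = 0.3562
  k = 2: (26 + 24)/73 = 50/73 = 0.6849
  k = 3: (26 + 24 + 23)/73 = 73/73 = 1

Summary (fraction, with percent):

explained: PC1 0.3562 (35.62%), PC2 0.3288 (32.88%), PC3 0.3151 (31.51%);  cumulative: 0.3562, 0.6849, 1


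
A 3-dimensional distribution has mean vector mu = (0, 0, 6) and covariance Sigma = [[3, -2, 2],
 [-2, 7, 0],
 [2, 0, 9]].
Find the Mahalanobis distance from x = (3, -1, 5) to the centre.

Step 1 — centre the observation: (x - mu) = (3, -1, -1).

Step 2 — invert Sigma (cofactor / det for 3×3, or solve directly):
  Sigma^{-1} = [[0.504, 0.144, -0.112],
 [0.144, 0.184, -0.032],
 [-0.112, -0.032, 0.136]].

Step 3 — form the quadratic (x - mu)^T · Sigma^{-1} · (x - mu):
  Sigma^{-1} · (x - mu) = (1.48, 0.28, -0.44).
  (x - mu)^T · [Sigma^{-1} · (x - mu)] = (3)·(1.48) + (-1)·(0.28) + (-1)·(-0.44) = 4.6.

Step 4 — take square root: d = √(4.6) ≈ 2.1448.

d(x, mu) = √(4.6) ≈ 2.1448


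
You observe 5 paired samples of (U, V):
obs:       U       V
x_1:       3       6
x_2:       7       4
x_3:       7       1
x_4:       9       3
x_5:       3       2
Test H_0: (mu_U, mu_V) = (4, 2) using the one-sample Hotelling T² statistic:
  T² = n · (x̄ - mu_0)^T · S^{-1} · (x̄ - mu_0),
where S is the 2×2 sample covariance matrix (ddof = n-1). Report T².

Step 1 — sample mean vector:
  mean(U) = (3 + 7 + 7 + 9 + 3) / 5 = 29/5 = 5.8
  mean(V) = (6 + 4 + 1 + 3 + 2) / 5 = 16/5 = 3.2
  x̄ = (5.8, 3.2),  deviation x̄ - mu_0 = (5.8, 3.2) - (4, 2) = (1.8, 1.2).

Step 2 — sample covariance matrix, S[i,j] = (1/(n-1)) · Σ_k (x_{k,i} - mean_i) · (x_{k,j} - mean_j), divisor n-1 = 4:
  S[U,U] = ((-2.8)·(-2.8) + (1.2)·(1.2) + (1.2)·(1.2) + (3.2)·(3.2) + (-2.8)·(-2.8)) / 4 = 28.8/4 = 7.2
  S[U,V] = ((-2.8)·(2.8) + (1.2)·(0.8) + (1.2)·(-2.2) + (3.2)·(-0.2) + (-2.8)·(-1.2)) / 4 = -6.8/4 = -1.7
  S[V,V] = ((2.8)·(2.8) + (0.8)·(0.8) + (-2.2)·(-2.2) + (-0.2)·(-0.2) + (-1.2)·(-1.2)) / 4 = 14.8/4 = 3.7
  S = [[7.2, -1.7],
 [-1.7, 3.7]].

Step 3 — invert S. det(S) = 7.2·3.7 - (-1.7)² = 23.75.
  S^{-1} = (1/det) · [[d, -b], [-b, a]] = [[0.1558, 0.0716],
 [0.0716, 0.3032]].

Step 4 — quadratic form (x̄ - mu_0)^T · S^{-1} · (x̄ - mu_0):
  S^{-1} · (x̄ - mu_0) = (0.3663, 0.4926),
  (x̄ - mu_0)^T · [...] = (1.8)·(0.3663) + (1.2)·(0.4926) = 1.2505.

Step 5 — scale by n: T² = 5 · 1.2505 = 6.2526.

T² ≈ 6.2526


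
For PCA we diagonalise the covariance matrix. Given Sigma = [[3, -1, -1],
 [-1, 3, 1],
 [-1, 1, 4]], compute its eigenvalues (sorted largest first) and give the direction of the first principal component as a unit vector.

Step 1 — characteristic polynomial p(λ) = det(λI - Sigma) = λ³ - tr·λ² + c_1·λ - det, where tr = trace, c_1 = sum of the principal 2×2 minors, det = det(Sigma):
  tr = 3 + 3 + 4 = 10,
  c_1 = (3·3 - (-1)²) + (3·4 - (-1)²) + (3·4 - (1)²) = 8 + 11 + 11 = 30,
  det = 3·(3·4 - (1)²) - (-1)·((-1)·4 - (1)·(-1)) + (-1)·((-1)·(1) - 3·(-1)) = 3·(11) - (-1)·(-3) + (-1)·(2) = 28.
  So p(λ) = λ³ - 10λ² + 30λ - 28.
Step 2 — look for an integer root (rational root theorem: any rational root is an integer divisor of 28). Testing λ = 2:
  p(2) = 8 - 40 + 60 - 28 = 0  ✓
  Dividing out (λ - 2): p(λ) = (λ - 2)(λ² - 8λ + 14).
Step 3 — remaining eigenvalues from the quadratic λ² - 8λ + 14 = 0:
  Δ = 8² - 4·14 = 64 - 56 = 8,  λ = (8 ± √8)/2 = (8 ± 2.8284)/2 ≈ 5.4142 or 2.5858.
  Sorted: λ_1 = 5.4142,  λ_2 = 2.5858,  λ_3 = 2  (check: sum = 10 = tr ✓).

Step 4 — unit eigenvector for λ_1 ≈ 5.4142: v spans the null space of (Sigma - λ_1 I), whose rows are
  r_1 = (-2.4142, -1, -1),  r_2 = (-1, -2.4142, 1),  r_3 = (-1, 1, -1.4142).
  v is orthogonal to every row, so take v ∝ r_1 × r_2 = ((-1)·(1) - (-1)·(-2.4142), (-1)·(-1) - (-2.4142)·(1), (-2.4142)·(-2.4142) - (-1)·(-1)) ≈ (-3.4142, 3.4142, 4.8284).
  Rescale (multiply by -1 so the first nonzero entry is positive): u = (3.4142, -3.4142, -4.8284).
  ||u|| = √((3.4142)² + (-3.4142)² + (-4.8284)²) = √(46.6274) ≈ 6.8284,  v_1 = u/||u|| ≈ (0.5, -0.5, -0.7071) (||v_1|| = 1).

λ_1 = 5.4142,  λ_2 = 2.5858,  λ_3 = 2;  v_1 ≈ (0.5, -0.5, -0.7071)


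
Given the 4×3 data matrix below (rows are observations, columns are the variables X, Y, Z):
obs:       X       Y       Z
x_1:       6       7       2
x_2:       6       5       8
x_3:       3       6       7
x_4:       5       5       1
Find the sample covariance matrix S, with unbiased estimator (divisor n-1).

Step 1 — column means:
  mean(X) = (6 + 6 + 3 + 5) / 4 = 20/4 = 5
  mean(Y) = (7 + 5 + 6 + 5) / 4 = 23/4 = 5.75
  mean(Z) = (2 + 8 + 7 + 1) / 4 = 18/4 = 4.5

Step 2 — sample covariance S[i,j] = (1/(n-1)) · Σ_k (x_{k,i} - mean_i) · (x_{k,j} - mean_j), with n-1 = 3.
  S[X,X] = ((1)·(1) + (1)·(1) + (-2)·(-2) + (0)·(0)) / 3 = 6/3 = 2
  S[X,Y] = ((1)·(1.25) + (1)·(-0.75) + (-2)·(0.25) + (0)·(-0.75)) / 3 = 0/3 = 0
  S[X,Z] = ((1)·(-2.5) + (1)·(3.5) + (-2)·(2.5) + (0)·(-3.5)) / 3 = -4/3 = -1.3333
  S[Y,Y] = ((1.25)·(1.25) + (-0.75)·(-0.75) + (0.25)·(0.25) + (-0.75)·(-0.75)) / 3 = 2.75/3 = 0.9167
  S[Y,Z] = ((1.25)·(-2.5) + (-0.75)·(3.5) + (0.25)·(2.5) + (-0.75)·(-3.5)) / 3 = -2.5/3 = -0.8333
  S[Z,Z] = ((-2.5)·(-2.5) + (3.5)·(3.5) + (2.5)·(2.5) + (-3.5)·(-3.5)) / 3 = 37/3 = 12.3333

S is symmetric (S[j,i] = S[i,j]). Assembling:

S = [[2, 0, -1.3333],
 [0, 0.9167, -0.8333],
 [-1.3333, -0.8333, 12.3333]]


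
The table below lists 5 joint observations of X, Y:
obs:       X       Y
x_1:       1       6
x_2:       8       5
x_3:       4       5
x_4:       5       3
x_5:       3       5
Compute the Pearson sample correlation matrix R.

Step 1 — column means:
  mean(X) = (1 + 8 + 4 + 5 + 3) / 5 = 21/5 = 4.2
  mean(Y) = (6 + 5 + 5 + 3 + 5) / 5 = 24/5 = 4.8

Step 2 — sample variances and covariances s[i,j] = (1/(n-1)) · Σ_k (x_{k,i} - mean_i) · (x_{k,j} - mean_j), with n-1 = 4:
  s[X,X] = ((-3.2)·(-3.2) + (3.8)·(3.8) + (-0.2)·(-0.2) + (0.8)·(0.8) + (-1.2)·(-1.2)) / 4 = 26.8/4 = 6.7
  s[X,Y] = ((-3.2)·(1.2) + (3.8)·(0.2) + (-0.2)·(0.2) + (0.8)·(-1.8) + (-1.2)·(0.2)) / 4 = -4.8/4 = -1.2
  s[Y,Y] = ((1.2)·(1.2) + (0.2)·(0.2) + (0.2)·(0.2) + (-1.8)·(-1.8) + (0.2)·(0.2)) / 4 = 4.8/4 = 1.2
  Sample standard deviations s_i = √(s[i,i]):
  s(X) = √(6.7) = 2.5884
  s(Y) = √(1.2) = 1.0954

Step 3 — r_{ij} = s_{ij} / (s_i · s_j):
  r[X,X] = 1 (diagonal).
  r[X,Y] = -1.2 / (2.5884 · 1.0954) = -1.2 / 2.8355 = -0.4232
  r[Y,Y] = 1 (diagonal).

R is symmetric with unit diagonal. Assembling:

R = [[1, -0.4232],
 [-0.4232, 1]]


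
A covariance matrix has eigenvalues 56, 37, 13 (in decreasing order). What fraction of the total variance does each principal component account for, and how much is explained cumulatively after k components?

Step 1 — total variance = trace(Sigma) = Σ λ_i = 56 + 37 + 13 = 106.

Step 2 — fraction explained by component i = λ_i / Σ λ:
  PC1: 56/106 = 0.5283
  PC2: 37/106 = 0.3491
  PC3: 13/106 = 0.1226

Step 3 — cumulative fraction after k components = (λ_1 + ... + λ_k) / Σ λ:
  k = 1: 56/106 = 0.5283
  k = 2: (56 + 37)/106 = 93/106 = 0.8774
  k = 3: (56 + 37 + 13)/106 = 106/106 = 1

Summary (fraction, with percent):

explained: PC1 0.5283 (52.83%), PC2 0.3491 (34.91%), PC3 0.1226 (12.26%);  cumulative: 0.5283, 0.8774, 1


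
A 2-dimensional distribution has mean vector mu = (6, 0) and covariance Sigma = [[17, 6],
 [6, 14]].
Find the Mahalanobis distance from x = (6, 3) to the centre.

Step 1 — centre the observation: (x - mu) = (0, 3).

Step 2 — invert Sigma. det(Sigma) = 17·14 - (6)² = 202.
  Sigma^{-1} = (1/det) · [[d, -b], [-b, a]] = [[0.0693, -0.0297],
 [-0.0297, 0.0842]].

Step 3 — form the quadratic (x - mu)^T · Sigma^{-1} · (x - mu):
  Sigma^{-1} · (x - mu) = (-0.0891, 0.2525).
  (x - mu)^T · [Sigma^{-1} · (x - mu)] = (0)·(-0.0891) + (3)·(0.2525) = 0.7574.

Step 4 — take square root: d = √(0.7574) ≈ 0.8703.

d(x, mu) = √(0.7574) ≈ 0.8703


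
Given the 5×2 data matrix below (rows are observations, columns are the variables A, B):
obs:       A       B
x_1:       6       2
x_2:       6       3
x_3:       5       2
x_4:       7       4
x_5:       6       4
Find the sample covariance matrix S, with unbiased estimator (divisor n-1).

Step 1 — column means:
  mean(A) = (6 + 6 + 5 + 7 + 6) / 5 = 30/5 = 6
  mean(B) = (2 + 3 + 2 + 4 + 4) / 5 = 15/5 = 3

Step 2 — sample covariance S[i,j] = (1/(n-1)) · Σ_k (x_{k,i} - mean_i) · (x_{k,j} - mean_j), with n-1 = 4.
  S[A,A] = ((0)·(0) + (0)·(0) + (-1)·(-1) + (1)·(1) + (0)·(0)) / 4 = 2/4 = 0.5
  S[A,B] = ((0)·(-1) + (0)·(0) + (-1)·(-1) + (1)·(1) + (0)·(1)) / 4 = 2/4 = 0.5
  S[B,B] = ((-1)·(-1) + (0)·(0) + (-1)·(-1) + (1)·(1) + (1)·(1)) / 4 = 4/4 = 1

S is symmetric (S[j,i] = S[i,j]). Assembling:

S = [[0.5, 0.5],
 [0.5, 1]]


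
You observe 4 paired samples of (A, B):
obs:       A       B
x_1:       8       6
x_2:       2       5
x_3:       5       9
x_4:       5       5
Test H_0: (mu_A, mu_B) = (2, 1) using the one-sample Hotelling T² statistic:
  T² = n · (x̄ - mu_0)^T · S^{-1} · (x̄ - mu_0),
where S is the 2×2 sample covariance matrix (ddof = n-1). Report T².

Step 1 — sample mean vector:
  mean(A) = (8 + 2 + 5 + 5) / 4 = 20/4 = 5
  mean(B) = (6 + 5 + 9 + 5) / 4 = 25/4 = 6.25
  x̄ = (5, 6.25),  deviation x̄ - mu_0 = (5, 6.25) - (2, 1) = (3, 5.25).

Step 2 — sample covariance matrix, S[i,j] = (1/(n-1)) · Σ_k (x_{k,i} - mean_i) · (x_{k,j} - mean_j), divisor n-1 = 3:
  S[A,A] = ((3)·(3) + (-3)·(-3) + (0)·(0) + (0)·(0)) / 3 = 18/3 = 6
  S[A,B] = ((3)·(-0.25) + (-3)·(-1.25) + (0)·(2.75) + (0)·(-1.25)) / 3 = 3/3 = 1
  S[B,B] = ((-0.25)·(-0.25) + (-1.25)·(-1.25) + (2.75)·(2.75) + (-1.25)·(-1.25)) / 3 = 10.75/3 = 3.5833
  S = [[6, 1],
 [1, 3.5833]].

Step 3 — invert S. det(S) = 6·3.5833 - (1)² = 20.5.
  S^{-1} = (1/det) · [[d, -b], [-b, a]] = [[0.1748, -0.0488],
 [-0.0488, 0.2927]].

Step 4 — quadratic form (x̄ - mu_0)^T · S^{-1} · (x̄ - mu_0):
  S^{-1} · (x̄ - mu_0) = (0.2683, 1.3902),
  (x̄ - mu_0)^T · [...] = (3)·(0.2683) + (5.25)·(1.3902) = 8.1037.

Step 5 — scale by n: T² = 4 · 8.1037 = 32.4146.

T² ≈ 32.4146


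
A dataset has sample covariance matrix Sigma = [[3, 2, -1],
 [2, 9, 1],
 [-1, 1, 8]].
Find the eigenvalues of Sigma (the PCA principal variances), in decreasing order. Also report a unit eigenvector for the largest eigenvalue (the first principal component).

Step 1 — characteristic polynomial p(λ) = det(λI - Sigma) = λ³ - tr·λ² + c_1·λ - det, where tr = trace, c_1 = sum of the principal 2×2 minors, det = det(Sigma):
  tr = 3 + 9 + 8 = 20,
  c_1 = (3·9 - (2)²) + (3·8 - (-1)²) + (9·8 - (1)²) = 23 + 23 + 71 = 117,
  det = 3·(9·8 - (1)²) - (2)·((2)·8 - (1)·(-1)) + (-1)·((2)·(1) - 9·(-1)) = 3·(71) - (2)·(17) + (-1)·(11) = 168.
  So p(λ) = λ³ - 20λ² + 117λ - 168.
Step 2 — look for an integer root (rational root theorem: any rational root is an integer divisor of 168). Testing λ = 8:
  p(8) = 512 - 1280 + 936 - 168 = 0  ✓
  Dividing out (λ - 8): p(λ) = (λ - 8)(λ² - 12λ + 21).
Step 3 — remaining eigenvalues from the quadratic λ² - 12λ + 21 = 0:
  Δ = 12² - 4·21 = 144 - 84 = 60,  λ = (12 ± √60)/2 = (12 ± 7.746)/2 ≈ 9.873 or 2.127.
  Sorted: λ_1 = 9.873,  λ_2 = 8,  λ_3 = 2.127  (check: sum = 20 = tr ✓).

Step 4 — unit eigenvector for λ_1 ≈ 9.873: v spans the null space of (Sigma - λ_1 I), whose rows are
  r_1 = (-6.873, 2, -1),  r_2 = (2, -0.873, 1),  r_3 = (-1, 1, -1.873).
  v is orthogonal to every row, so take v ∝ r_1 × r_2 = ((2)·(1) - (-1)·(-0.873), (-1)·(2) - (-6.873)·(1), (-6.873)·(-0.873) - (2)·(2)) ≈ (1.127, 4.873, 2).
  Let u = (1.127, 4.873, 2).
  ||u|| = √((1.127)² + (4.873)² + (2)²) = √(29.0161) ≈ 5.3867,  v_1 = u/||u|| ≈ (0.2092, 0.9046, 0.3713) (||v_1|| = 1).

λ_1 = 9.873,  λ_2 = 8,  λ_3 = 2.127;  v_1 ≈ (0.2092, 0.9046, 0.3713)


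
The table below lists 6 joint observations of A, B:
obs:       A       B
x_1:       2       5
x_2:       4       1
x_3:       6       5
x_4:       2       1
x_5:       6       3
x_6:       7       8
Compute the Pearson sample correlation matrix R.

Step 1 — column means:
  mean(A) = (2 + 4 + 6 + 2 + 6 + 7) / 6 = 27/6 = 4.5
  mean(B) = (5 + 1 + 5 + 1 + 3 + 8) / 6 = 23/6 = 3.8333

Step 2 — sample variances and covariances s[i,j] = (1/(n-1)) · Σ_k (x_{k,i} - mean_i) · (x_{k,j} - mean_j), with n-1 = 5:
  s[A,A] = ((-2.5)·(-2.5) + (-0.5)·(-0.5) + (1.5)·(1.5) + (-2.5)·(-2.5) + (1.5)·(1.5) + (2.5)·(2.5)) / 5 = 23.5/5 = 4.7
  s[A,B] = ((-2.5)·(1.1667) + (-0.5)·(-2.8333) + (1.5)·(1.1667) + (-2.5)·(-2.8333) + (1.5)·(-0.8333) + (2.5)·(4.1667)) / 5 = 16.5/5 = 3.3
  s[B,B] = ((1.1667)·(1.1667) + (-2.8333)·(-2.8333) + (1.1667)·(1.1667) + (-2.8333)·(-2.8333) + (-0.8333)·(-0.8333) + (4.1667)·(4.1667)) / 5 = 36.8333/5 = 7.3667
  Sample standard deviations s_i = √(s[i,i]):
  s(A) = √(4.7) = 2.1679
  s(B) = √(7.3667) = 2.7142

Step 3 — r_{ij} = s_{ij} / (s_i · s_j):
  r[A,A] = 1 (diagonal).
  r[A,B] = 3.3 / (2.1679 · 2.7142) = 3.3 / 5.8842 = 0.5608
  r[B,B] = 1 (diagonal).

R is symmetric with unit diagonal. Assembling:

R = [[1, 0.5608],
 [0.5608, 1]]


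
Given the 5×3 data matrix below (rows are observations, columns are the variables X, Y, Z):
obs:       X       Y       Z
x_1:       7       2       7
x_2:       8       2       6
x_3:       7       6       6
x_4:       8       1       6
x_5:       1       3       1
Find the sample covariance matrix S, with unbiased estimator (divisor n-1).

Step 1 — column means:
  mean(X) = (7 + 8 + 7 + 8 + 1) / 5 = 31/5 = 6.2
  mean(Y) = (2 + 2 + 6 + 1 + 3) / 5 = 14/5 = 2.8
  mean(Z) = (7 + 6 + 6 + 6 + 1) / 5 = 26/5 = 5.2

Step 2 — sample covariance S[i,j] = (1/(n-1)) · Σ_k (x_{k,i} - mean_i) · (x_{k,j} - mean_j), with n-1 = 4.
  S[X,X] = ((0.8)·(0.8) + (1.8)·(1.8) + (0.8)·(0.8) + (1.8)·(1.8) + (-5.2)·(-5.2)) / 4 = 34.8/4 = 8.7
  S[X,Y] = ((0.8)·(-0.8) + (1.8)·(-0.8) + (0.8)·(3.2) + (1.8)·(-1.8) + (-5.2)·(0.2)) / 4 = -3.8/4 = -0.95
  S[X,Z] = ((0.8)·(1.8) + (1.8)·(0.8) + (0.8)·(0.8) + (1.8)·(0.8) + (-5.2)·(-4.2)) / 4 = 26.8/4 = 6.7
  S[Y,Y] = ((-0.8)·(-0.8) + (-0.8)·(-0.8) + (3.2)·(3.2) + (-1.8)·(-1.8) + (0.2)·(0.2)) / 4 = 14.8/4 = 3.7
  S[Y,Z] = ((-0.8)·(1.8) + (-0.8)·(0.8) + (3.2)·(0.8) + (-1.8)·(0.8) + (0.2)·(-4.2)) / 4 = -1.8/4 = -0.45
  S[Z,Z] = ((1.8)·(1.8) + (0.8)·(0.8) + (0.8)·(0.8) + (0.8)·(0.8) + (-4.2)·(-4.2)) / 4 = 22.8/4 = 5.7

S is symmetric (S[j,i] = S[i,j]). Assembling:

S = [[8.7, -0.95, 6.7],
 [-0.95, 3.7, -0.45],
 [6.7, -0.45, 5.7]]


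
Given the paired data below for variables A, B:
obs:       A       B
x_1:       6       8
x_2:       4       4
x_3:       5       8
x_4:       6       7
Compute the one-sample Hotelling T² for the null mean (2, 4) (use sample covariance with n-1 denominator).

Step 1 — sample mean vector:
  mean(A) = (6 + 4 + 5 + 6) / 4 = 21/4 = 5.25
  mean(B) = (8 + 4 + 8 + 7) / 4 = 27/4 = 6.75
  x̄ = (5.25, 6.75),  deviation x̄ - mu_0 = (5.25, 6.75) - (2, 4) = (3.25, 2.75).

Step 2 — sample covariance matrix, S[i,j] = (1/(n-1)) · Σ_k (x_{k,i} - mean_i) · (x_{k,j} - mean_j), divisor n-1 = 3:
  S[A,A] = ((0.75)·(0.75) + (-1.25)·(-1.25) + (-0.25)·(-0.25) + (0.75)·(0.75)) / 3 = 2.75/3 = 0.9167
  S[A,B] = ((0.75)·(1.25) + (-1.25)·(-2.75) + (-0.25)·(1.25) + (0.75)·(0.25)) / 3 = 4.25/3 = 1.4167
  S[B,B] = ((1.25)·(1.25) + (-2.75)·(-2.75) + (1.25)·(1.25) + (0.25)·(0.25)) / 3 = 10.75/3 = 3.5833
  S = [[0.9167, 1.4167],
 [1.4167, 3.5833]].

Step 3 — invert S. det(S) = 0.9167·3.5833 - (1.4167)² = 1.2778.
  S^{-1} = (1/det) · [[d, -b], [-b, a]] = [[2.8043, -1.1087],
 [-1.1087, 0.7174]].

Step 4 — quadratic form (x̄ - mu_0)^T · S^{-1} · (x̄ - mu_0):
  S^{-1} · (x̄ - mu_0) = (6.0652, -1.6304),
  (x̄ - mu_0)^T · [...] = (3.25)·(6.0652) + (2.75)·(-1.6304) = 15.2283.

Step 5 — scale by n: T² = 4 · 15.2283 = 60.913.

T² ≈ 60.913
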